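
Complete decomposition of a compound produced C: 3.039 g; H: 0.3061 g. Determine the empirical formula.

C: 3.039 g ÷ 12.01 g/mol = 0.253 mol
H: 0.3061 g ÷ 1.008 g/mol = 0.3037 mol
Ratios (÷ 0.253): C 1.000, H 1.200
Scaling by 5: C 5.00, H 6.00 → C5H6

C5H6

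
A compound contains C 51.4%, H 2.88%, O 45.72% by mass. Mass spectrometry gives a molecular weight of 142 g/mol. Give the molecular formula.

Assume 100 g: 51.4 g C, 2.88 g H, 45.72 g O.
n(C) = 51.4/12.01 = 4.28, n(H) = 2.88/1.008 = 2.857, n(O) = 45.72/16.00 = 2.857
Divide by the smallest (2.857 mol H): C 1.498, H 1.000, O 1.000
×2: C 3.00, H 2.00, O 2.00 → C3H2O2
Empirical-formula mass = 70.05 g/mol
n = 142 / 70.05 = 2.03 ≈ 2
Molecular formula = (C3H2O2)×2 = C6H4O4

C6H4O4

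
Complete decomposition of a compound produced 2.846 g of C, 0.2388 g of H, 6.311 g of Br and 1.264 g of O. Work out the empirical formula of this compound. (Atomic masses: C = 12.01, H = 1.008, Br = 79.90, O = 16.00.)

C3H3BrO

n(C) = 2.846/12.01 = 0.237, n(H) = 0.2388/1.008 = 0.2369, n(Br) = 6.311/79.90 = 0.07899, n(O) = 1.264/16.00 = 0.079
Smallest is Br at 0.07899 mol; normalising gives C 3.000, H 2.999, Br 1.000, O 1.000
Ratio ≈ 3:3:1:1, so the empirical formula is C3H3BrO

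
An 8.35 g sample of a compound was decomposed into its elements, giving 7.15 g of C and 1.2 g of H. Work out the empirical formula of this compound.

C: 7.15 g ÷ 12.01 g/mol = 0.5953 mol
H: 1.2 g ÷ 1.008 g/mol = 1.19 mol
Divide by the smallest (0.5953 mol C): C 1.000, H 2.000
≈ 1:2 → CH2

CH2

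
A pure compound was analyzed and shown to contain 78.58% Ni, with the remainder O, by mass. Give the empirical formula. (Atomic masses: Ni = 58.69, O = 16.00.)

NiO

Assume 100 g: 78.58 g Ni, 21.42 g O.
Moles — Ni: 78.58 / 58.69 = 1.339 mol; O: 21.42 / 16.00 = 1.339 mol
Smallest is O at 1.339 mol; normalising gives Ni 1.000, O 1.000
≈ 1:1 → NiO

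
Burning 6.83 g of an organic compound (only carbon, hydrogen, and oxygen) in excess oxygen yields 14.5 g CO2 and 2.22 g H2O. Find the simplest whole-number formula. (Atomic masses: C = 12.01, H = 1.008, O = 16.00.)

mol C = 14.5 / 44.01 = 0.3295; mass C = 0.3295 × 12.01 = 3.957 g
mol H = 2 × (2.22 / 18.02) = 0.2464; mass H = 0.2464 × 1.008 = 0.2484 g
mass O = 6.83 − (4.205) = 2.625 g → mol O = 0.1640
Ratios (÷ 0.164): C 2.008, H 1.502, O 1.000
Scaling by 2: C 4.02, H 3.00, O 2.00 → C4H3O2

C4H3O2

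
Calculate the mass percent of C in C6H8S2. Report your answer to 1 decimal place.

Molar mass = 6(12.01) + 8(1.008) + 2(32.07) = 144.264 g/mol
Mass of C per mole = 6 × 12.01 = 72.060 g
% C = 72.060 / 144.264 × 100 = 50.0%

50.0%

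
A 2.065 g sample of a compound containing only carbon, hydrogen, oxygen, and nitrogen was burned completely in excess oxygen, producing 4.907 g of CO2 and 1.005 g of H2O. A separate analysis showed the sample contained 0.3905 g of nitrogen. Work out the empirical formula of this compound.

mol C = 4.907 / 44.01 = 0.1115; mass C = 0.1115 × 12.01 = 1.339 g
mol H = 2 × (1.005 / 18.02) = 0.1115; mass H = 0.1115 × 1.008 = 0.1124 g
mol N = 0.3905 / 14.01 = 0.02787
mass O = 2.065 − (1.842) = 0.2230 g → mol O = 0.01394
Smallest is O at 0.01394 mol; normalising gives C 8.000, H 8.004, N 2.000, O 1.000
≈ 8:8:2:1 → C8H8N2O

C8H8N2O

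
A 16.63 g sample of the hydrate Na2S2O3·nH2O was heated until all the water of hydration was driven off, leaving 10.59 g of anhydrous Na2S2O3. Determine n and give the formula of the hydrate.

Na2S2O3·5H2O

Mass of water lost = 16.63 − 10.59 = 6.04 g → 6.04 / 18.02 = 0.3352 mol H2O
Molar mass of Na2S2O3 = 158.12 g/mol → mol Na2S2O3 = 10.59 / 158.12 = 0.06697
n = 0.3352 / 0.06697 = 5.00 ≈ 5 → Na2S2O3·5H2O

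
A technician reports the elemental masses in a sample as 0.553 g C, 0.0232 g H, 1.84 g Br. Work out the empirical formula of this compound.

C2HBr

n(C) = 0.553/12.01 = 0.04604, n(H) = 0.0232/1.008 = 0.02302, n(Br) = 1.84/79.90 = 0.02303
Smallest is H at 0.02302 mol; normalising gives C 2.001, H 1.000, Br 1.001
Ratio ≈ 2:1:1, so the empirical formula is C2HBr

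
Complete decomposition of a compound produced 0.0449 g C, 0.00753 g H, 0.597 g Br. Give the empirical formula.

n(C) = 0.0449/12.01 = 0.003739, n(H) = 0.00753/1.008 = 0.00747, n(Br) = 0.597/79.90 = 0.007472
Divide by the smallest (0.003739 mol C): C 1.000, H 1.998, Br 1.999
Ratio ≈ 1:2:2, so the empirical formula is CH2Br2

CH2Br2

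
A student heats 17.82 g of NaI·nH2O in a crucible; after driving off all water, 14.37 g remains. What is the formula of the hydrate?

NaI·2H2O

Mass of water lost = 17.82 − 14.37 = 3.45 g → 3.45 / 18.02 = 0.1915 mol H2O
Molar mass of NaI = 149.89 g/mol → mol NaI = 14.37 / 149.89 = 0.09587
n = 0.1915 / 0.09587 = 2.00 ≈ 2 → NaI·2H2O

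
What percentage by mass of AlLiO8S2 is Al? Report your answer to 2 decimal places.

11.93%

Molar mass = 1(26.98) + 1(6.94) + 8(16.00) + 2(32.07) = 226.060 g/mol
Mass of Al per mole = 1 × 26.98 = 26.980 g
% Al = 26.980 / 226.060 × 100 = 11.93%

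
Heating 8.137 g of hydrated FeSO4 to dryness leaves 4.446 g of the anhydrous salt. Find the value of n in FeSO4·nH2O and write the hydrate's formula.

FeSO4·7H2O

Mass of water lost = 8.137 − 4.446 = 3.691 g → 3.691 / 18.02 = 0.2048 mol H2O
Molar mass of FeSO4 = 151.92 g/mol → mol FeSO4 = 4.446 / 151.92 = 0.02927
n = 0.2048 / 0.02927 = 7.00 ≈ 7 → FeSO4·7H2O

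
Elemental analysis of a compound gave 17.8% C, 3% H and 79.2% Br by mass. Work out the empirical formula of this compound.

Assume 100 g: 17.8 g C, 3 g H, 79.2 g Br.
Moles — C: 17.8 / 12.01 = 1.482 mol; H: 3 / 1.008 = 2.976 mol; Br: 79.2 / 79.90 = 0.9912 mol
Smallest is Br at 0.9912 mol; normalising gives C 1.495, H 3.002, Br 1.000
Multiply by 2: C 2.99, H 6.00, Br 2.00 → C3H6Br2

C3H6Br2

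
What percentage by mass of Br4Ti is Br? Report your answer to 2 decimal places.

Molar mass = 4(79.90) + 1(47.87) = 367.470 g/mol
Mass of Br per mole = 4 × 79.90 = 319.600 g
% Br = 319.600 / 367.470 × 100 = 86.97%

86.97%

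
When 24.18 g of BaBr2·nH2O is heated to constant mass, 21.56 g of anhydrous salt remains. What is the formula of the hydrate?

Mass of water lost = 24.18 − 21.56 = 2.62 g → 2.62 / 18.02 = 0.1454 mol H2O
Molar mass of BaBr2 = 297.13 g/mol → mol BaBr2 = 21.56 / 297.13 = 0.07256
n = 0.1454 / 0.07256 = 2.00 ≈ 2 → BaBr2·2H2O

BaBr2·2H2O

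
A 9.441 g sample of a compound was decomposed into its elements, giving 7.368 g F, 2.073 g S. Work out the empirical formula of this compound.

F: 7.368 g ÷ 19.00 g/mol = 0.3878 mol
S: 2.073 g ÷ 32.07 g/mol = 0.06464 mol
Ratios (÷ 0.06464): F 5.999, S 1.000
Ratio ≈ 6:1, so the empirical formula is F6S

F6S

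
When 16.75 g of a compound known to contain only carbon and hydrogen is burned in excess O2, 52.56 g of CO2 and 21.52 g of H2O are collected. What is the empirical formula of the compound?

mol C = 52.56 / 44.01 = 1.194; mass C = 1.194 × 12.01 = 14.34 g
mol H = 2 × (21.52 / 18.02) = 2.388; mass H = 2.388 × 1.008 = 2.408 g
Divide by the smallest (1.194 mol C): C 1.000, H 2.000
→ CH2

CH2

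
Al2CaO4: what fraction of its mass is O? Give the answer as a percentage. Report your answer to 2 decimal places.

Molar mass = 2(26.98) + 1(40.08) + 4(16.00) = 158.040 g/mol
Mass of O per mole = 4 × 16.00 = 64.000 g
% O = 64.000 / 158.040 × 100 = 40.50%

40.50%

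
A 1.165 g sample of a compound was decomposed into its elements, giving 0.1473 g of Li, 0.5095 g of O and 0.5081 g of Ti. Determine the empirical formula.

n(Li) = 0.1473/6.94 = 0.02122, n(O) = 0.5095/16.00 = 0.03184, n(Ti) = 0.5081/47.87 = 0.01061
Divide by the smallest (0.01061 mol Ti): Li 2.000, O 3.000, Ti 1.000
→ Li2O3Ti

Li2O3Ti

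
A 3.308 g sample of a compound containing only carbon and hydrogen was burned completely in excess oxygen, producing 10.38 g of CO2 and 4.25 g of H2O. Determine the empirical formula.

mol C = 10.38 / 44.01 = 0.2359; mass C = 0.2359 × 12.01 = 2.833 g
mol H = 2 × (4.25 / 18.02) = 0.4717; mass H = 0.4717 × 1.008 = 0.4755 g
Smallest is C at 0.2359 mol; normalising gives C 1.000, H 2.000
Ratio ≈ 1:2, so the empirical formula is CH2

CH2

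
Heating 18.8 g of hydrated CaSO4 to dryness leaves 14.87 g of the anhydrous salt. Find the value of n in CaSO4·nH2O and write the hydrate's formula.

CaSO4·2H2O

Mass of water lost = 18.8 − 14.87 = 3.93 g → 3.93 / 18.02 = 0.2181 mol H2O
Molar mass of CaSO4 = 136.15 g/mol → mol CaSO4 = 14.87 / 136.15 = 0.1092
n = 0.2181 / 0.1092 = 2.00 ≈ 2 → CaSO4·2H2O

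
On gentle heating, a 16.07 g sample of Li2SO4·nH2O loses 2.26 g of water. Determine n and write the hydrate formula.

Mass of anhydrous Li2SO4 = 16.07 − 2.26 = 13.81 g
mol H2O = 2.26 / 18.02 = 0.1254
Molar mass of Li2SO4 = 109.95 g/mol → mol Li2SO4 = 13.81 / 109.95 = 0.1256
n = 0.1254 / 0.1256 = 1.00 ≈ 1 → Li2SO4·H2O

Li2SO4·H2O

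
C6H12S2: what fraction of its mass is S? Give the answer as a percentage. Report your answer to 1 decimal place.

43.3%

Molar mass = 6(12.01) + 12(1.008) + 2(32.07) = 148.296 g/mol
Mass of S per mole = 2 × 32.07 = 64.140 g
% S = 64.140 / 148.296 × 100 = 43.3%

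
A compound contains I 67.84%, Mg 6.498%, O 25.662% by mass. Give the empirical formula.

I2MgO6

Assume 100 g: 67.84 g I, 6.498 g Mg, 25.662 g O.
n(I) = 67.84/126.90 = 0.5346, n(Mg) = 6.498/24.31 = 0.2673, n(O) = 25.662/16.00 = 1.604
Ratios (÷ 0.2673): I 2.000, Mg 1.000, O 6.000
≈ 2:1:6 → I2MgO6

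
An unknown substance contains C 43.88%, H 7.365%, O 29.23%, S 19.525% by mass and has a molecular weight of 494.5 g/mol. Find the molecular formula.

C18H36O9S3

Assume 100 g: 43.88 g C, 7.365 g H, 29.23 g O, 19.525 g S.
Moles — C: 43.88 / 12.01 = 3.654 mol; H: 7.365 / 1.008 = 7.307 mol; O: 29.23 / 16.00 = 1.827 mol; S: 19.525 / 32.07 = 0.6088 mol
Ratios (÷ 0.6088): C 6.001, H 12.001, O 3.001, S 1.000
≈ 6:12:3:1 → C6H12O3S
Empirical-formula mass = 164.23 g/mol
n = 494.5 / 164.23 = 3.01 ≈ 3
Molecular formula = (C6H12O3S)×3 = C18H36O9S3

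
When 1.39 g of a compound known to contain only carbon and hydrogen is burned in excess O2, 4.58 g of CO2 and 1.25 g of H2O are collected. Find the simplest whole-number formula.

mol C = 4.58 / 44.01 = 0.1041; mass C = 0.1041 × 12.01 = 1.250 g
mol H = 2 × (1.25 / 18.02) = 0.1387; mass H = 0.1387 × 1.008 = 0.1398 g
Ratios (÷ 0.1041): C 1.000, H 1.333
×3: C 3.00, H 4.00 → C3H4

C3H4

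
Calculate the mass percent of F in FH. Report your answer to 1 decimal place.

Molar mass = 1(19.00) + 1(1.008) = 20.008 g/mol
Mass of F per mole = 1 × 19.00 = 19.000 g
% F = 19.000 / 20.008 × 100 = 95.0%

95.0%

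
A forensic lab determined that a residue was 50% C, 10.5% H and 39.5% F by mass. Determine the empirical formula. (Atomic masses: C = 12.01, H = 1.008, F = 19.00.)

C2H5F

Assume 100 g: 50 g C, 10.5 g H, 39.5 g F.
n(C) = 50/12.01 = 4.163, n(H) = 10.5/1.008 = 10.42, n(F) = 39.5/19.00 = 2.079
Smallest is F at 2.079 mol; normalising gives C 2.003, H 5.011, F 1.000
Ratio ≈ 2:5:1, so the empirical formula is C2H5F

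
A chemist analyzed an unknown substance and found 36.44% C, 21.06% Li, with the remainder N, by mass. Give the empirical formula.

Assume 100 g: 36.44 g C, 21.06 g Li, 42.5 g N.
C: 36.44 g ÷ 12.01 g/mol = 3.034 mol
Li: 21.06 g ÷ 6.94 g/mol = 3.035 mol
N: 42.5 g ÷ 14.01 g/mol = 3.034 mol
Smallest is N at 3.034 mol; normalising gives C 1.000, Li 1.000, N 1.000
Ratio ≈ 1:1:1, so the empirical formula is CLiN

CLiN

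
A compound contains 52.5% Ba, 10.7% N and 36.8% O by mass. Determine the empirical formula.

Assume 100 g: 52.5 g Ba, 10.7 g N, 36.8 g O.
Ba: 52.5 g ÷ 137.33 g/mol = 0.3823 mol
N: 10.7 g ÷ 14.01 g/mol = 0.7637 mol
O: 36.8 g ÷ 16.00 g/mol = 2.3 mol
Smallest is Ba at 0.3823 mol; normalising gives Ba 1.000, N 1.998, O 6.016
Ratio ≈ 1:2:6, so the empirical formula is BaN2O6

BaN2O6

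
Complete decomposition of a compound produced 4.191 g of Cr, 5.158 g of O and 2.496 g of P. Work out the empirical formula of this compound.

CrO4P

Moles — Cr: 4.191 / 52.00 = 0.0806 mol; O: 5.158 / 16.00 = 0.3224 mol; P: 2.496 / 30.97 = 0.08059 mol
Smallest is P at 0.08059 mol; normalising gives Cr 1.000, O 4.000, P 1.000
≈ 1:4:1 → CrO4P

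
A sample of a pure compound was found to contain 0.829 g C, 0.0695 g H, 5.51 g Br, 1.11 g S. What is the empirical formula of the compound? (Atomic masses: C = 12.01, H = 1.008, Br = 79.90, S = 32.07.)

Moles — C: 0.829 / 12.01 = 0.06903 mol; H: 0.0695 / 1.008 = 0.06895 mol; Br: 5.51 / 79.90 = 0.06896 mol; S: 1.11 / 32.07 = 0.03461 mol
Ratios (÷ 0.03461): C 1.994, H 1.992, Br 1.992, S 1.000
≈ 2:2:2:1 → C2H2Br2S

C2H2Br2S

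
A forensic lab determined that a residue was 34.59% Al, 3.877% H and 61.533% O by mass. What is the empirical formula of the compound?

AlH3O3

Assume 100 g: 34.59 g Al, 3.877 g H, 61.533 g O.
Moles — Al: 34.59 / 26.98 = 1.282 mol; H: 3.877 / 1.008 = 3.846 mol; O: 61.533 / 16.00 = 3.846 mol
Smallest is Al at 1.282 mol; normalising gives Al 1.000, H 3.000, O 3.000
≈ 1:3:3 → AlH3O3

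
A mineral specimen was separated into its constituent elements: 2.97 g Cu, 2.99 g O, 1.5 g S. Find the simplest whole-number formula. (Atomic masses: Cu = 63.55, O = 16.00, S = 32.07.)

CuO4S

Cu: 2.97 g ÷ 63.55 g/mol = 0.04673 mol
O: 2.99 g ÷ 16.00 g/mol = 0.1869 mol
S: 1.5 g ÷ 32.07 g/mol = 0.04677 mol
Smallest is Cu at 0.04673 mol; normalising gives Cu 1.000, O 3.999, S 1.001
Ratio ≈ 1:4:1, so the empirical formula is CuO4S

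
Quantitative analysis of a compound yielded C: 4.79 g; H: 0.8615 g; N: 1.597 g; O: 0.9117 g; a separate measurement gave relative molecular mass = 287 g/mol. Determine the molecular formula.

C14H30N4O2

n(C) = 4.79/12.01 = 0.3988, n(H) = 0.8615/1.008 = 0.8547, n(N) = 1.597/14.01 = 0.114, n(O) = 0.9117/16.00 = 0.05698
Ratios (÷ 0.05698): C 6.999, H 14.999, N 2.000, O 1.000
Ratio ≈ 7:15:2:1, so the empirical formula is C7H15N2O
Empirical-formula mass = 143.21 g/mol
n = 287 / 143.21 = 2.00 ≈ 2
Molecular formula = (C7H15N2O)×2 = C14H30N4O2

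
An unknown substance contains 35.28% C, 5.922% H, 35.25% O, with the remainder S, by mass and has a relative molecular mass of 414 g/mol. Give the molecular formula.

Assume 100 g: 35.28 g C, 5.922 g H, 35.25 g O, 23.548 g S.
Moles — C: 35.28 / 12.01 = 2.938 mol; H: 5.922 / 1.008 = 5.875 mol; O: 35.25 / 16.00 = 2.203 mol; S: 23.548 / 32.07 = 0.7343 mol
Divide by the smallest (0.7343 mol S): C 4.001, H 8.001, O 3.000, S 1.000
≈ 4:8:3:1 → C4H8O3S
Empirical-formula mass = 136.17 g/mol
n = 414 / 136.17 = 3.04 ≈ 3
Molecular formula = (C4H8O3S)×3 = C12H24O9S3

C12H24O9S3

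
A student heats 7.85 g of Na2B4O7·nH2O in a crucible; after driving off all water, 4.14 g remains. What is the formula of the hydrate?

Mass of water lost = 7.85 − 4.14 = 3.71 g → 3.71 / 18.02 = 0.2059 mol H2O
Molar mass of Na2B4O7 = 201.22 g/mol → mol Na2B4O7 = 4.14 / 201.22 = 0.02057
n = 0.2059 / 0.02057 = 10.01 ≈ 10 → Na2B4O7·10H2O

Na2B4O7·10H2O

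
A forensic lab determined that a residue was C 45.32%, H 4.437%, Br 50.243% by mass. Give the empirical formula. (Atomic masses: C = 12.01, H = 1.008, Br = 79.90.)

Assume 100 g: 45.32 g C, 4.437 g H, 50.243 g Br.
Moles — C: 45.32 / 12.01 = 3.774 mol; H: 4.437 / 1.008 = 4.402 mol; Br: 50.243 / 79.90 = 0.6288 mol
Smallest is Br at 0.6288 mol; normalising gives C 6.001, H 7.000, Br 1.000
Ratio ≈ 6:7:1, so the empirical formula is C6H7Br

C6H7Br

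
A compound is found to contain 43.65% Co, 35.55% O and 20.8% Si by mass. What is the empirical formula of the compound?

CoO3Si

Assume 100 g: 43.65 g Co, 35.55 g O, 20.8 g Si.
Moles — Co: 43.65 / 58.93 = 0.7407 mol; O: 35.55 / 16.00 = 2.222 mol; Si: 20.8 / 28.09 = 0.7405 mol
Ratios (÷ 0.7405): Co 1.000, O 3.001, Si 1.000
→ CoO3Si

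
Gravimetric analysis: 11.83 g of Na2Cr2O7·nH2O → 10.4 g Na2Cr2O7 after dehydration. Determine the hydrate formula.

Na2Cr2O7·2H2O

Mass of water lost = 11.83 − 10.4 = 1.43 g → 1.43 / 18.02 = 0.07936 mol H2O
Molar mass of Na2Cr2O7 = 261.98 g/mol → mol Na2Cr2O7 = 10.4 / 261.98 = 0.0397
n = 0.07936 / 0.0397 = 2.00 ≈ 2 → Na2Cr2O7·2H2O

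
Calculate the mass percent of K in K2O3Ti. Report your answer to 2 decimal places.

44.92%

Molar mass = 2(39.10) + 3(16.00) + 1(47.87) = 174.070 g/mol
Mass of K per mole = 2 × 39.10 = 78.200 g
% K = 78.200 / 174.070 × 100 = 44.92%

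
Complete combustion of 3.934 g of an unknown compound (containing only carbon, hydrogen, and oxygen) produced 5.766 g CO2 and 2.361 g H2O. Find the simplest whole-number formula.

mol C = 5.766 / 44.01 = 0.1310; mass C = 0.1310 × 12.01 = 1.573 g
mol H = 2 × (2.361 / 18.02) = 0.2620; mass H = 0.2620 × 1.008 = 0.2641 g
mass O = 3.934 − (1.838) = 2.096 g → mol O = 0.1310
Smallest is C at 0.131 mol; normalising gives C 1.000, H 2.000, O 1.000
Ratio ≈ 1:2:1, so the empirical formula is CH2O

CH2O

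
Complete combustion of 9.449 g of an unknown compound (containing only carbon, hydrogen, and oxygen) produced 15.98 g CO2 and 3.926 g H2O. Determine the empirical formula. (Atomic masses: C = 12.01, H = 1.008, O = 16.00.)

C5H6O4

mol C = 15.98 / 44.01 = 0.3631; mass C = 0.3631 × 12.01 = 4.361 g
mol H = 2 × (3.926 / 18.02) = 0.4357; mass H = 0.4357 × 1.008 = 0.4392 g
mass O = 9.449 − (4.800) = 4.649 g → mol O = 0.2906
Ratios (÷ 0.2906): C 1.250, H 1.500, O 1.000
Scaling by 4: C 5.00, H 6.00, O 4.00 → C5H6O4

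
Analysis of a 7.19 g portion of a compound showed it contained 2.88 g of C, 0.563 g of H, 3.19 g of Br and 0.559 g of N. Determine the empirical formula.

Moles — C: 2.88 / 12.01 = 0.2398 mol; H: 0.563 / 1.008 = 0.5585 mol; Br: 3.19 / 79.90 = 0.03992 mol; N: 0.559 / 14.01 = 0.0399 mol
Smallest is N at 0.0399 mol; normalising gives C 6.010, H 13.998, Br 1.001, N 1.000
→ C6H14BrN

C6H14BrN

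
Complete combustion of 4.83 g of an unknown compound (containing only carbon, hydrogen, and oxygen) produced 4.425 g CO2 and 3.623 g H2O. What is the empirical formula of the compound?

CH4O2

mol C = 4.425 / 44.01 = 0.1005; mass C = 0.1005 × 12.01 = 1.208 g
mol H = 2 × (3.623 / 18.02) = 0.4021; mass H = 0.4021 × 1.008 = 0.4053 g
mass O = 4.83 − (1.613) = 3.217 g → mol O = 0.2011
Ratios (÷ 0.1005): C 1.000, H 3.999, O 2.000
→ CH4O2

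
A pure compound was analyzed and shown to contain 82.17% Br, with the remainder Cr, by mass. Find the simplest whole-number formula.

Assume 100 g: 82.17 g Br, 17.83 g Cr.
n(Br) = 82.17/79.90 = 1.028, n(Cr) = 17.83/52.00 = 0.3429
Divide by the smallest (0.3429 mol Cr): Br 2.999, Cr 1.000
≈ 3:1 → Br3Cr

Br3Cr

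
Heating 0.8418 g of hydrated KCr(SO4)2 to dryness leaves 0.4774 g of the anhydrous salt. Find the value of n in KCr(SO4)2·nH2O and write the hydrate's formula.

Mass of water lost = 0.8418 − 0.4774 = 0.3644 g → 0.3644 / 18.02 = 0.02022 mol H2O
Molar mass of KCr(SO4)2 = 283.24 g/mol → mol KCr(SO4)2 = 0.4774 / 283.24 = 0.001685
n = 0.02022 / 0.001685 = 12.00 ≈ 12 → KCr(SO4)2·12H2O

KCr(SO4)2·12H2O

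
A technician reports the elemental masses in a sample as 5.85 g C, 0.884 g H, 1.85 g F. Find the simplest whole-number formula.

C5H9F

n(C) = 5.85/12.01 = 0.4871, n(H) = 0.884/1.008 = 0.877, n(F) = 1.85/19.00 = 0.09737
Ratios (÷ 0.09737): C 5.003, H 9.007, F 1.000
Ratio ≈ 5:9:1, so the empirical formula is C5H9F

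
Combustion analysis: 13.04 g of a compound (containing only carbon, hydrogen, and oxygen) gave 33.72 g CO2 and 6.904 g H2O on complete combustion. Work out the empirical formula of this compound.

C4H4O

mol C = 33.72 / 44.01 = 0.7662; mass C = 0.7662 × 12.01 = 9.202 g
mol H = 2 × (6.904 / 18.02) = 0.7663; mass H = 0.7663 × 1.008 = 0.7724 g
mass O = 13.04 − (9.974) = 3.066 g → mol O = 0.1916
Smallest is O at 0.1916 mol; normalising gives C 3.999, H 3.999, O 1.000
Ratio ≈ 4:4:1, so the empirical formula is C4H4O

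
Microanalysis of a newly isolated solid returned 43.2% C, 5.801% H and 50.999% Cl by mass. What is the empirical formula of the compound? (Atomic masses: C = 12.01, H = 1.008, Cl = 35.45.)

Assume 100 g: 43.2 g C, 5.801 g H, 50.999 g Cl.
n(C) = 43.2/12.01 = 3.597, n(H) = 5.801/1.008 = 5.755, n(Cl) = 50.999/35.45 = 1.439
Smallest is Cl at 1.439 mol; normalising gives C 2.500, H 4.000, Cl 1.000
×2: C 5.00, H 8.00, Cl 2.00 → C5H8Cl2

C5H8Cl2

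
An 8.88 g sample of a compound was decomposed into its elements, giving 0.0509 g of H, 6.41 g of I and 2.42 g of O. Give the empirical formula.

n(H) = 0.0509/1.008 = 0.0505, n(I) = 6.41/126.90 = 0.05051, n(O) = 2.42/16.00 = 0.1512
Smallest is H at 0.0505 mol; normalising gives H 1.000, I 1.000, O 2.995
Ratio ≈ 1:1:3, so the empirical formula is HIO3

HIO3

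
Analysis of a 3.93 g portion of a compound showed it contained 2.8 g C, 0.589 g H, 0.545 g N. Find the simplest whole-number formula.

C6H15N

n(C) = 2.8/12.01 = 0.2331, n(H) = 0.589/1.008 = 0.5843, n(N) = 0.545/14.01 = 0.0389
Divide by the smallest (0.0389 mol N): C 5.993, H 15.021, N 1.000
Ratio ≈ 6:15:1, so the empirical formula is C6H15N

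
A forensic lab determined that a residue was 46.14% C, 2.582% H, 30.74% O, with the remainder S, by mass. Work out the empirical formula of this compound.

C6H4O3S

Assume 100 g: 46.14 g C, 2.582 g H, 30.74 g O, 20.538 g S.
Moles — C: 46.14 / 12.01 = 3.842 mol; H: 2.582 / 1.008 = 2.562 mol; O: 30.74 / 16.00 = 1.921 mol; S: 20.538 / 32.07 = 0.6404 mol
Divide by the smallest (0.6404 mol S): C 5.999, H 4.000, O 3.000, S 1.000
Ratio ≈ 6:4:3:1, so the empirical formula is C6H4O3S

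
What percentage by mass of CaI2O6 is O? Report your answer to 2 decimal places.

24.62%

Molar mass = 1(40.08) + 2(126.90) + 6(16.00) = 389.880 g/mol
Mass of O per mole = 6 × 16.00 = 96.000 g
% O = 96.000 / 389.880 × 100 = 24.62%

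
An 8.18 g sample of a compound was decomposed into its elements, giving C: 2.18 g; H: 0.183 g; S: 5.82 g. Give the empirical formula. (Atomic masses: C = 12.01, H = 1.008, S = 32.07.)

Moles — C: 2.18 / 12.01 = 0.1815 mol; H: 0.183 / 1.008 = 0.1815 mol; S: 5.82 / 32.07 = 0.1815 mol
Smallest is S at 0.1815 mol; normalising gives C 1.000, H 1.000, S 1.000
≈ 1:1:1 → CHS

CHS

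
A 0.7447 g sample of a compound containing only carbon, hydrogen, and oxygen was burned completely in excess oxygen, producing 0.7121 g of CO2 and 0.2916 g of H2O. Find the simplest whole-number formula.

mol C = 0.7121 / 44.01 = 0.01618; mass C = 0.01618 × 12.01 = 0.1943 g
mol H = 2 × (0.2916 / 18.02) = 0.03236; mass H = 0.03236 × 1.008 = 0.03262 g
mass O = 0.7447 − (0.2269) = 0.5178 g → mol O = 0.03236
Divide by the smallest (0.01618 mol C): C 1.000, H 2.000, O 2.000
→ CH2O2

CH2O2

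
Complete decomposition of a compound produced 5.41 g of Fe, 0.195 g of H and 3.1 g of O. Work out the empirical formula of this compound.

n(Fe) = 5.41/55.85 = 0.09687, n(H) = 0.195/1.008 = 0.1935, n(O) = 3.1/16.00 = 0.1938
Smallest is Fe at 0.09687 mol; normalising gives Fe 1.000, H 1.997, O 2.000
≈ 1:2:2 → FeH2O2

FeH2O2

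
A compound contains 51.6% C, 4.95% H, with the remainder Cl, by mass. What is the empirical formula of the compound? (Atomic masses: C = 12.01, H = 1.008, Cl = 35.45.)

Assume 100 g: 51.6 g C, 4.95 g H, 43.45 g Cl.
n(C) = 51.6/12.01 = 4.296, n(H) = 4.95/1.008 = 4.911, n(Cl) = 43.45/35.45 = 1.226
Divide by the smallest (1.226 mol Cl): C 3.505, H 4.007, Cl 1.000
Scaling by 2: C 7.01, H 8.01, Cl 2.00 → C7H8Cl2

C7H8Cl2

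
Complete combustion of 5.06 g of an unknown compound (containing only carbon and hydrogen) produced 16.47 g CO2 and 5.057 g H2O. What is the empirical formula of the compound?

C2H3

mol C = 16.47 / 44.01 = 0.3742; mass C = 0.3742 × 12.01 = 4.495 g
mol H = 2 × (5.057 / 18.02) = 0.5613; mass H = 0.5613 × 1.008 = 0.5658 g
Smallest is C at 0.3742 mol; normalising gives C 1.000, H 1.500
×2: C 2.00, H 3.00 → C2H3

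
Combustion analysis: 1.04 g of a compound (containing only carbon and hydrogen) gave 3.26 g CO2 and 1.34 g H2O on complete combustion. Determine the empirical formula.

CH2

mol C = 3.26 / 44.01 = 0.07407; mass C = 0.07407 × 12.01 = 0.8896 g
mol H = 2 × (1.34 / 18.02) = 0.1487; mass H = 0.1487 × 1.008 = 0.1499 g
Divide by the smallest (0.07407 mol C): C 1.000, H 2.008
→ CH2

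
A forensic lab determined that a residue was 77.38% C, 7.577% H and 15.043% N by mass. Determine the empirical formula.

C6H7N

Assume 100 g: 77.38 g C, 7.577 g H, 15.043 g N.
C: 77.38 g ÷ 12.01 g/mol = 6.443 mol
H: 7.577 g ÷ 1.008 g/mol = 7.517 mol
N: 15.043 g ÷ 14.01 g/mol = 1.074 mol
Divide by the smallest (1.074 mol N): C 6.001, H 7.001, N 1.000
→ C6H7N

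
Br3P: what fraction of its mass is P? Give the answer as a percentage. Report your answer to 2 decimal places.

11.44%

Molar mass = 3(79.90) + 1(30.97) = 270.670 g/mol
Mass of P per mole = 1 × 30.97 = 30.970 g
% P = 30.970 / 270.670 × 100 = 11.44%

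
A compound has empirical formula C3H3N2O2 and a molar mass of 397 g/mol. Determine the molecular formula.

Empirical-formula mass = 99.07 g/mol
n = 397 / 99.07 = 4.01 ≈ 4
Molecular formula = (C3H3N2O2)4 = C12H12N8O8

C12H12N8O8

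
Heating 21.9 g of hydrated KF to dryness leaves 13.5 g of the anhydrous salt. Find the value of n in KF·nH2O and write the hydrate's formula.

KF·2H2O

Mass of water lost = 21.9 − 13.5 = 8.4 g → 8.4 / 18.02 = 0.4661 mol H2O
Molar mass of KF = 58.10 g/mol → mol KF = 13.5 / 58.10 = 0.2324
n = 0.4661 / 0.2324 = 2.01 ≈ 2 → KF·2H2O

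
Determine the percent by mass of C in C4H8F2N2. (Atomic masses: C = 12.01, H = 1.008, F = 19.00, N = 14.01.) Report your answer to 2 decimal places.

Molar mass = 4(12.01) + 8(1.008) + 2(19.00) + 2(14.01) = 122.124 g/mol
Mass of C per mole = 4 × 12.01 = 48.040 g
% C = 48.040 / 122.124 × 100 = 39.34%

39.34%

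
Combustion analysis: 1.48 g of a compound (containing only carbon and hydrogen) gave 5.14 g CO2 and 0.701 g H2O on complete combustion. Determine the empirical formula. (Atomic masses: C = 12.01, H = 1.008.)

C3H2

mol C = 5.14 / 44.01 = 0.1168; mass C = 0.1168 × 12.01 = 1.403 g
mol H = 2 × (0.701 / 18.02) = 0.07780; mass H = 0.07780 × 1.008 = 0.07842 g
Smallest is H at 0.0778 mol; normalising gives C 1.501, H 1.000
Multiply by 2: C 3.00, H 2.00 → C3H2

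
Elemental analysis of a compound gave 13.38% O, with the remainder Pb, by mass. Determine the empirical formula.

Assume 100 g: 13.38 g O, 86.62 g Pb.
O: 13.38 g ÷ 16.00 g/mol = 0.8363 mol
Pb: 86.62 g ÷ 207.2 g/mol = 0.4181 mol
Divide by the smallest (0.4181 mol Pb): O 2.000, Pb 1.000
≈ 2:1 → O2Pb

O2Pb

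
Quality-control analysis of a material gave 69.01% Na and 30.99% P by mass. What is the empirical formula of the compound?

Assume 100 g: 69.01 g Na, 30.99 g P.
Moles — Na: 69.01 / 22.99 = 3.002 mol; P: 30.99 / 30.97 = 1.001 mol
Divide by the smallest (1.001 mol P): Na 3.000, P 1.000
≈ 3:1 → Na3P

Na3P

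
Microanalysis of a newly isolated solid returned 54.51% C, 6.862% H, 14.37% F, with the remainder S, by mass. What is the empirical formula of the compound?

C6H9FS

Assume 100 g: 54.51 g C, 6.862 g H, 14.37 g F, 24.258 g S.
Moles — C: 54.51 / 12.01 = 4.539 mol; H: 6.862 / 1.008 = 6.808 mol; F: 14.37 / 19.00 = 0.7563 mol; S: 24.258 / 32.07 = 0.7564 mol
Divide by the smallest (0.7563 mol F): C 6.001, H 9.001, F 1.000, S 1.000
Ratio ≈ 6:9:1:1, so the empirical formula is C6H9FS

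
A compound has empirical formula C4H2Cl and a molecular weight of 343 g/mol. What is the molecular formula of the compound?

C16H8Cl4

Empirical-formula mass = 85.51 g/mol
n = 343 / 85.51 = 4.01 ≈ 4
Molecular formula = (C4H2Cl)4 = C16H8Cl4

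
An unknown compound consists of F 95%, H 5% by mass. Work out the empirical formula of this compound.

FH

Assume 100 g: 95 g F, 5 g H.
Moles — F: 95 / 19.00 = 5 mol; H: 5 / 1.008 = 4.96 mol
Divide by the smallest (4.96 mol H): F 1.008, H 1.000
→ FH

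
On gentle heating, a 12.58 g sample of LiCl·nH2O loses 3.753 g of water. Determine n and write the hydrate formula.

Mass of anhydrous LiCl = 12.58 − 3.753 = 8.827 g
mol H2O = 3.753 / 18.02 = 0.2083
Molar mass of LiCl = 42.39 g/mol → mol LiCl = 8.827 / 42.39 = 0.2082
n = 0.2083 / 0.2082 = 1.00 ≈ 1 → LiCl·H2O

LiCl·H2O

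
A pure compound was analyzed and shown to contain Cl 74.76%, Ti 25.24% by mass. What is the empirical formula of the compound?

Cl4Ti

Assume 100 g: 74.76 g Cl, 25.24 g Ti.
Moles — Cl: 74.76 / 35.45 = 2.109 mol; Ti: 25.24 / 47.87 = 0.5273 mol
Divide by the smallest (0.5273 mol Ti): Cl 4.000, Ti 1.000
→ Cl4Ti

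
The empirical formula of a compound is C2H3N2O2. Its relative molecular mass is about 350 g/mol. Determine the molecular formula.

C8H12N8O8

Empirical-formula mass = 87.06 g/mol
n = 350 / 87.06 = 4.02 ≈ 4
Molecular formula = (C2H3N2O2)4 = C8H12N8O8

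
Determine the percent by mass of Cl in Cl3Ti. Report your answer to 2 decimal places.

68.96%

Molar mass = 3(35.45) + 1(47.87) = 154.220 g/mol
Mass of Cl per mole = 3 × 35.45 = 106.350 g
% Cl = 106.350 / 154.220 × 100 = 68.96%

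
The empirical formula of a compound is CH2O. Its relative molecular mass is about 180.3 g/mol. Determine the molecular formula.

C6H12O6

Empirical-formula mass = 30.03 g/mol
n = 180.3 / 30.03 = 6.00 ≈ 6
Molecular formula = (CH2O)6 = C6H12O6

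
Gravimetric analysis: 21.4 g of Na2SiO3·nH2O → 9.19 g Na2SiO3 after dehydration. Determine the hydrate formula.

Mass of water lost = 21.4 − 9.19 = 12.21 g → 12.21 / 18.02 = 0.6776 mol H2O
Molar mass of Na2SiO3 = 122.07 g/mol → mol Na2SiO3 = 9.19 / 122.07 = 0.07528
n = 0.6776 / 0.07528 = 9.00 ≈ 9 → Na2SiO3·9H2O

Na2SiO3·9H2O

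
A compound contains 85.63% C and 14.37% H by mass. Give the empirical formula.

CH2

Assume 100 g: 85.63 g C, 14.37 g H.
Moles — C: 85.63 / 12.01 = 7.13 mol; H: 14.37 / 1.008 = 14.26 mol
Divide by the smallest (7.13 mol C): C 1.000, H 1.999
→ CH2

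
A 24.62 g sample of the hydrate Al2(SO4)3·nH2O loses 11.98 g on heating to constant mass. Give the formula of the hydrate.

Mass of anhydrous Al2(SO4)3 = 24.62 − 11.98 = 12.64 g
mol H2O = 11.98 / 18.02 = 0.6648
Molar mass of Al2(SO4)3 = 342.17 g/mol → mol Al2(SO4)3 = 12.64 / 342.17 = 0.03694
n = 0.6648 / 0.03694 = 18.00 ≈ 18 → Al2(SO4)3·18H2O

Al2(SO4)3·18H2O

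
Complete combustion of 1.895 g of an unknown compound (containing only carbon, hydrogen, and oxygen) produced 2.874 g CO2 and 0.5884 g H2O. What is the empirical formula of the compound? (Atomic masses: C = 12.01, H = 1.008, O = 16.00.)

CHO

mol C = 2.874 / 44.01 = 0.06530; mass C = 0.06530 × 12.01 = 0.7843 g
mol H = 2 × (0.5884 / 18.02) = 0.06531; mass H = 0.06531 × 1.008 = 0.06583 g
mass O = 1.895 − (0.8501) = 1.045 g → mol O = 0.06530
Smallest is C at 0.0653 mol; normalising gives C 1.000, H 1.000, O 1.000
Ratio ≈ 1:1:1, so the empirical formula is CHO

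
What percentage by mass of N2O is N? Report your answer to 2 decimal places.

63.65%

Molar mass = 2(14.01) + 1(16.00) = 44.020 g/mol
Mass of N per mole = 2 × 14.01 = 28.020 g
% N = 28.020 / 44.020 × 100 = 63.65%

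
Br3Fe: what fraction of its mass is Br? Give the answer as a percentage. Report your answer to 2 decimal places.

81.10%

Molar mass = 3(79.90) + 1(55.85) = 295.550 g/mol
Mass of Br per mole = 3 × 79.90 = 239.700 g
% Br = 239.700 / 295.550 × 100 = 81.10%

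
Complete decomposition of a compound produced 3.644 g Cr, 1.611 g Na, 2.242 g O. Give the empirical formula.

CrNaO2

Moles — Cr: 3.644 / 52.00 = 0.07008 mol; Na: 1.611 / 22.99 = 0.07007 mol; O: 2.242 / 16.00 = 0.1401 mol
Ratios (÷ 0.07007): Cr 1.000, Na 1.000, O 2.000
≈ 1:1:2 → CrNaO2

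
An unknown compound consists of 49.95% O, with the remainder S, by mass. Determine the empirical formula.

O2S

Assume 100 g: 49.95 g O, 50.05 g S.
Moles — O: 49.95 / 16.00 = 3.122 mol; S: 50.05 / 32.07 = 1.561 mol
Divide by the smallest (1.561 mol S): O 2.000, S 1.000
Ratio ≈ 2:1, so the empirical formula is O2S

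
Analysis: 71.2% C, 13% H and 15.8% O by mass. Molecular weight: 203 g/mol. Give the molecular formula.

C12H26O2

Assume 100 g: 71.2 g C, 13 g H, 15.8 g O.
C: 71.2 g ÷ 12.01 g/mol = 5.928 mol
H: 13 g ÷ 1.008 g/mol = 12.9 mol
O: 15.8 g ÷ 16.00 g/mol = 0.9875 mol
Smallest is O at 0.9875 mol; normalising gives C 6.003, H 13.060, O 1.000
→ C6H13O
Empirical-formula mass = 101.16 g/mol
n = 203 / 101.16 = 2.01 ≈ 2
Molecular formula = (C6H13O)×2 = C12H26O2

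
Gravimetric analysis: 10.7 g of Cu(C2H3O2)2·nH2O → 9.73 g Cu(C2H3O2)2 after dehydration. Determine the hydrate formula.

Cu(C2H3O2)2·H2O

Mass of water lost = 10.7 − 9.73 = 0.97 g → 0.97 / 18.02 = 0.05383 mol H2O
Molar mass of Cu(C2H3O2)2 = 181.64 g/mol → mol Cu(C2H3O2)2 = 9.73 / 181.64 = 0.05357
n = 0.05383 / 0.05357 = 1.00 ≈ 1 → Cu(C2H3O2)2·H2O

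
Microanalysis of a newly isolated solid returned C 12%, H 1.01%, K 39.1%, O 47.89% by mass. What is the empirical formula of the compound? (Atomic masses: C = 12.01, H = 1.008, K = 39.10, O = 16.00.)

Assume 100 g: 12 g C, 1.01 g H, 39.1 g K, 47.89 g O.
Moles — C: 12 / 12.01 = 0.9992 mol; H: 1.01 / 1.008 = 1.002 mol; K: 39.1 / 39.10 = 1 mol; O: 47.89 / 16.00 = 2.993 mol
Smallest is C at 0.9992 mol; normalising gives C 1.000, H 1.003, K 1.001, O 2.996
≈ 1:1:1:3 → CHKO3

CHKO3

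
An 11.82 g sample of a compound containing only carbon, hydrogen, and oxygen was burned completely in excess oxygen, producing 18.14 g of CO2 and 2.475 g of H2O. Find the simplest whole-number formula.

C3H2O3

mol C = 18.14 / 44.01 = 0.4122; mass C = 0.4122 × 12.01 = 4.950 g
mol H = 2 × (2.475 / 18.02) = 0.2747; mass H = 0.2747 × 1.008 = 0.2769 g
mass O = 11.82 − (5.227) = 6.593 g → mol O = 0.4121
Smallest is H at 0.2747 mol; normalising gives C 1.500, H 1.000, O 1.500
×2: C 3.00, H 2.00, O 3.00 → C3H2O3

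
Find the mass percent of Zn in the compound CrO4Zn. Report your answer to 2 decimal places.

36.05%

Molar mass = 1(52.00) + 4(16.00) + 1(65.38) = 181.380 g/mol
Mass of Zn per mole = 1 × 65.38 = 65.380 g
% Zn = 65.380 / 181.380 × 100 = 36.05%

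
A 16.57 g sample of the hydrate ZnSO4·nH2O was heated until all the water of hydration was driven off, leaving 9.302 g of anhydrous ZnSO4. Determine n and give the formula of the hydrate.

Mass of water lost = 16.57 − 9.302 = 7.268 g → 7.268 / 18.02 = 0.4033 mol H2O
Molar mass of ZnSO4 = 161.45 g/mol → mol ZnSO4 = 9.302 / 161.45 = 0.05762
n = 0.4033 / 0.05762 = 7.00 ≈ 7 → ZnSO4·7H2O

ZnSO4·7H2O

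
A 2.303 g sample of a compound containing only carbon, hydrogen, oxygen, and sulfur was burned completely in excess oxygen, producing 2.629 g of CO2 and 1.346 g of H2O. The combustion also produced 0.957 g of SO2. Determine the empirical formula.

mol C = 2.629 / 44.01 = 0.05974; mass C = 0.05974 × 12.01 = 0.7174 g
mol H = 2 × (1.346 / 18.02) = 0.1494; mass H = 0.1494 × 1.008 = 0.1506 g
mol S = 0.957 / 64.07 = 0.01494; mass S = 0.4790 g
mass O = 2.303 − (1.347) = 0.9560 g → mol O = 0.05975
Divide by the smallest (0.01494 mol S): C 3.999, H 10.001, O 4.000, S 1.000
≈ 4:10:4:1 → C4H10O4S

C4H10O4S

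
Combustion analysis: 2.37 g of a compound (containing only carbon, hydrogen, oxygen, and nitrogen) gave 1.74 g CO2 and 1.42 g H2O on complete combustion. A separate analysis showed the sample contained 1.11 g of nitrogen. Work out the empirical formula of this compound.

mol C = 1.74 / 44.01 = 0.03954; mass C = 0.03954 × 12.01 = 0.4748 g
mol H = 2 × (1.42 / 18.02) = 0.1576; mass H = 0.1576 × 1.008 = 0.1589 g
mol N = 1.11 / 14.01 = 0.07923
mass O = 2.37 − (1.744) = 0.6263 g → mol O = 0.03914
Divide by the smallest (0.03914 mol O): C 1.010, H 4.026, N 2.024, O 1.000
→ CH4N2O

CH4N2O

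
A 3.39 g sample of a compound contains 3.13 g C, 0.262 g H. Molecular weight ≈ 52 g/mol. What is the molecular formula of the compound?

Moles — C: 3.13 / 12.01 = 0.2606 mol; H: 0.262 / 1.008 = 0.2599 mol
Divide by the smallest (0.2599 mol H): C 1.003, H 1.000
≈ 1:1 → CH
Empirical-formula mass = 13.02 g/mol
n = 52 / 13.02 = 3.99 ≈ 4
Molecular formula = (CH)×4 = C4H4

C4H4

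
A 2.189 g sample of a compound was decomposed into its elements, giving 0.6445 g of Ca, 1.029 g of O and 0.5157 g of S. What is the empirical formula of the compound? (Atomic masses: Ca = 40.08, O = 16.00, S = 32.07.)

CaO4S

Moles — Ca: 0.6445 / 40.08 = 0.01608 mol; O: 1.029 / 16.00 = 0.06431 mol; S: 0.5157 / 32.07 = 0.01608 mol
Divide by the smallest (0.01608 mol Ca): Ca 1.000, O 3.999, S 1.000
Ratio ≈ 1:4:1, so the empirical formula is CaO4S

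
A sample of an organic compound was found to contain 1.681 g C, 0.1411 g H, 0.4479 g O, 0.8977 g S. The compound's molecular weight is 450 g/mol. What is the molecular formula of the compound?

Moles — C: 1.681 / 12.01 = 0.14 mol; H: 0.1411 / 1.008 = 0.14 mol; O: 0.4479 / 16.00 = 0.02799 mol; S: 0.8977 / 32.07 = 0.02799 mol
Divide by the smallest (0.02799 mol S): C 5.000, H 5.001, O 1.000, S 1.000
Ratio ≈ 5:5:1:1, so the empirical formula is C5H5OS
Empirical-formula mass = 113.16 g/mol
n = 450 / 113.16 = 3.98 ≈ 4
Molecular formula = (C5H5OS)×4 = C20H20O4S4

C20H20O4S4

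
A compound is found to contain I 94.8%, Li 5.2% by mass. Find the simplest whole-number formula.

ILi

Assume 100 g: 94.8 g I, 5.2 g Li.
Moles — I: 94.8 / 126.90 = 0.747 mol; Li: 5.2 / 6.94 = 0.7493 mol
Divide by the smallest (0.747 mol I): I 1.000, Li 1.003
≈ 1:1 → ILi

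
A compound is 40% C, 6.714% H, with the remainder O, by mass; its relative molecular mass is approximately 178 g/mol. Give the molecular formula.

Assume 100 g: 40 g C, 6.714 g H, 53.286 g O.
n(C) = 40/12.01 = 3.331, n(H) = 6.714/1.008 = 6.661, n(O) = 53.286/16.00 = 3.33
Divide by the smallest (3.33 mol O): C 1.000, H 2.000, O 1.000
→ CH2O
Empirical-formula mass = 30.03 g/mol
n = 178 / 30.03 = 5.93 ≈ 6
Molecular formula = (CH2O)×6 = C6H12O6

C6H12O6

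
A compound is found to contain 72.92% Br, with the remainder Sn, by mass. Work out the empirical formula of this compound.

Assume 100 g: 72.92 g Br, 27.08 g Sn.
Br: 72.92 g ÷ 79.90 g/mol = 0.9126 mol
Sn: 27.08 g ÷ 118.71 g/mol = 0.2281 mol
Smallest is Sn at 0.2281 mol; normalising gives Br 4.001, Sn 1.000
≈ 4:1 → Br4Sn

Br4Sn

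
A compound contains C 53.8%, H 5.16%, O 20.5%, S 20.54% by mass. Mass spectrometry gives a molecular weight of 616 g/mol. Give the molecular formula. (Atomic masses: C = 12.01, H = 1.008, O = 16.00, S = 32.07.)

Assume 100 g: 53.8 g C, 5.16 g H, 20.5 g O, 20.54 g S.
n(C) = 53.8/12.01 = 4.48, n(H) = 5.16/1.008 = 5.119, n(O) = 20.5/16.00 = 1.281, n(S) = 20.54/32.07 = 0.6405
Ratios (÷ 0.6405): C 6.994, H 7.993, O 2.000, S 1.000
Ratio ≈ 7:8:2:1, so the empirical formula is C7H8O2S
Empirical-formula mass = 156.20 g/mol
n = 616 / 156.20 = 3.94 ≈ 4
Molecular formula = (C7H8O2S)×4 = C28H32O8S4

C28H32O8S4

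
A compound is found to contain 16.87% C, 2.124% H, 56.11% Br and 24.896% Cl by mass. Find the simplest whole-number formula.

C2H3BrCl

Assume 100 g: 16.87 g C, 2.124 g H, 56.11 g Br, 24.896 g Cl.
C: 16.87 g ÷ 12.01 g/mol = 1.405 mol
H: 2.124 g ÷ 1.008 g/mol = 2.107 mol
Br: 56.11 g ÷ 79.90 g/mol = 0.7023 mol
Cl: 24.896 g ÷ 35.45 g/mol = 0.7023 mol
Divide by the smallest (0.7023 mol Br): C 2.000, H 3.001, Br 1.000, Cl 1.000
Ratio ≈ 2:3:1:1, so the empirical formula is C2H3BrCl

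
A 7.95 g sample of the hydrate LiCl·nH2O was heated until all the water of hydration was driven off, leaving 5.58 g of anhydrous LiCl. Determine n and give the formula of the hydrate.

LiCl·H2O

Mass of water lost = 7.95 − 5.58 = 2.37 g → 2.37 / 18.02 = 0.1315 mol H2O
Molar mass of LiCl = 42.39 g/mol → mol LiCl = 5.58 / 42.39 = 0.1316
n = 0.1315 / 0.1316 = 1.00 ≈ 1 → LiCl·H2O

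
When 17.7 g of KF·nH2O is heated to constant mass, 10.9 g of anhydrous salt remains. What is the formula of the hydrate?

Mass of water lost = 17.7 − 10.9 = 6.8 g → 6.8 / 18.02 = 0.3774 mol H2O
Molar mass of KF = 58.10 g/mol → mol KF = 10.9 / 58.10 = 0.1876
n = 0.3774 / 0.1876 = 2.01 ≈ 2 → KF·2H2O

KF·2H2O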